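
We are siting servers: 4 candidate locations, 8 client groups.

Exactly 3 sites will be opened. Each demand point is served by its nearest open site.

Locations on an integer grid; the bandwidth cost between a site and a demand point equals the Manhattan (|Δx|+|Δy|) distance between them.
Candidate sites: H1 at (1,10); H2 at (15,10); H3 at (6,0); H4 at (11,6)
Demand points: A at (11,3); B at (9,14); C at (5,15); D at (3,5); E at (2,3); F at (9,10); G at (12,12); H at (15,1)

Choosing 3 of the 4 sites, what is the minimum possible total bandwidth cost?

Open {H1, H2, H4}.
  A→H4 3, B→H2 10, C→H1 9, D→H1 7, E→H1 8, F→H2 6, G→H2 5, H→H2 9  ⇒ total 57.
Compare {H1, H3, H4}: total 58.
Compare {H1, H2, H3}: total 61.
No size-3 selection does better; minimum is 57.

57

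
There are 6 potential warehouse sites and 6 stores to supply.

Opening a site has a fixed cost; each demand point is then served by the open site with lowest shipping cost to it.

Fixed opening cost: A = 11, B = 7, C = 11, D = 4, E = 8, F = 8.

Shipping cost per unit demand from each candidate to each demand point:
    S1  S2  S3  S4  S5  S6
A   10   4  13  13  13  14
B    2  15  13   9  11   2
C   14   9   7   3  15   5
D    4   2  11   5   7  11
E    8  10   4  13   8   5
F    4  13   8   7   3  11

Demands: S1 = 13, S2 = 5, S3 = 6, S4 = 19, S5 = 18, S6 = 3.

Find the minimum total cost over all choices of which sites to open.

215

Open {B, C, D, E, F}: assign each demand point to its cheapest open site.
  S1→B 13×2=26, S2→D 5×2=10, S3→E 6×4=24, S4→C 19×3=57, S5→F 18×3=54, S6→B 3×2=6
  shipping cost 177, fixed 38 → total 215.
Compare {B, C, D, F}: shipping cost 195 + fixed 30 = 225.
Compare {A, B, C, D, E, F}: shipping cost 177 + fixed 49 = 226.
Compare {A, B, C, E, F}: shipping cost 187 + fixed 45 = 232.
All other subsets cost ≥ 225. Minimum total cost: 215.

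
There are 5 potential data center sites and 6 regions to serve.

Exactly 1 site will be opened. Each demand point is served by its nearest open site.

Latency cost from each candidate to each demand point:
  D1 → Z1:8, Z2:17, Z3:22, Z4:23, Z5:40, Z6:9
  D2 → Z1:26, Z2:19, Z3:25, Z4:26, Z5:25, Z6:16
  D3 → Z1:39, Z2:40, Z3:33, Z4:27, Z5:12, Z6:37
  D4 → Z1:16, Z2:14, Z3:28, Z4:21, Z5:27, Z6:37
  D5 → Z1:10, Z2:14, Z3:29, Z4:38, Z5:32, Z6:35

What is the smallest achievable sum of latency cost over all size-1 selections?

Open {D1}.
  Z1→D1 8, Z2→D1 17, Z3→D1 22, Z4→D1 23, Z5→D1 40, Z6→D1 9  ⇒ total 119.
Compare {D2}: total 137.
Compare {D4}: total 143.
No size-1 selection does better; minimum is 119.

119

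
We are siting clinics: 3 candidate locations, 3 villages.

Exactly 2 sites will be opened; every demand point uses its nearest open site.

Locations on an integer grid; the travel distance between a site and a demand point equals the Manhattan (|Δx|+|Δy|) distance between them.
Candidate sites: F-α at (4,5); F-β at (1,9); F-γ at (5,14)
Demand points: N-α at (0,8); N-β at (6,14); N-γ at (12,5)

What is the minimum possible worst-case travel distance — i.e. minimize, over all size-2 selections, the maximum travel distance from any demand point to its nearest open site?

8

Open {F-α, F-γ}.
  Farthest demand point is N-γ at travel distance 8 (to F-α); all others are ≤ 8.
With {F-α, F-β} the worst case is 10.
With {F-β, F-γ} the worst case is 15.
No size-2 selection achieves below 8.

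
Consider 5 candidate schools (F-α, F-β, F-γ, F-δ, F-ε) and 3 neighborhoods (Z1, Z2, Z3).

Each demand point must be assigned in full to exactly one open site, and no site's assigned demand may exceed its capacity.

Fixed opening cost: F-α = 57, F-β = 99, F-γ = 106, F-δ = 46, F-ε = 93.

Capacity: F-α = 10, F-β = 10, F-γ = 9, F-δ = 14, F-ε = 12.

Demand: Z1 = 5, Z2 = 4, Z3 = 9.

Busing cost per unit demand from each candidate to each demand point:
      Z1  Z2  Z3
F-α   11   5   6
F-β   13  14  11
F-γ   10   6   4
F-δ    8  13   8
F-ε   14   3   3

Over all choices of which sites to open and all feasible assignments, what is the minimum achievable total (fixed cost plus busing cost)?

Open {F-α, F-δ}; cheapest assignment that respects the capacities:
  F-α (cap 10, load 4): Z2 — cost 4×5 = 20
  F-δ (cap 14, load 14): Z1, Z3 — cost 5×8 + 9×8 = 112
  Shipping 132, fixed 103 → total 235.
  Any other capacity-feasible assignment to {F-α, F-δ} ships for at least 132.
Compare {F-α, F-ε}: its best feasible assignment gives total 252.
Compare {F-δ, F-ε}: its best feasible assignment gives total 258.
Every other set of open sites that can feasibly serve all demand totals ≥ 252 even under its best assignment. Minimum: 235.

235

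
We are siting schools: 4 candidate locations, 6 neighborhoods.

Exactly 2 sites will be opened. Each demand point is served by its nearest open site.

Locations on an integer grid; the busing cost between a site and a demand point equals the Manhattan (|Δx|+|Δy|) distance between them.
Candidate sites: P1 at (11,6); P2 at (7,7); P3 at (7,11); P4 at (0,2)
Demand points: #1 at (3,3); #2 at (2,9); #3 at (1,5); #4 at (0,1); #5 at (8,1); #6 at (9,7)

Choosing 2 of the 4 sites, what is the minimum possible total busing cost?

25

Open {P2, P4}.
  #1→P4 4, #2→P2 7, #3→P4 4, #4→P4 1, #5→P2 7, #6→P2 2  ⇒ total 25.
Compare {P1, P4}: total 29.
Compare {P3, P4}: total 31.
No size-2 selection does better; minimum is 25.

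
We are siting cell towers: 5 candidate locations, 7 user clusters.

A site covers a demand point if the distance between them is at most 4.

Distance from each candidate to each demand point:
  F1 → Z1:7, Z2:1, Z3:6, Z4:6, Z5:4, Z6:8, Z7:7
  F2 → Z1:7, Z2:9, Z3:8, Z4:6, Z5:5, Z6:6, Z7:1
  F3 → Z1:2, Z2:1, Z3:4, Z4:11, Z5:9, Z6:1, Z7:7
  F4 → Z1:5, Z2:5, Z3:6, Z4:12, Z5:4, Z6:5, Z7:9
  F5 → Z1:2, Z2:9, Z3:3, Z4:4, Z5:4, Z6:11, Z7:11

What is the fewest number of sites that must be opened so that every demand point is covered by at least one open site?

3

Coverage sets (demand points within 4 of each site):
  F1: {Z2, Z5}
  F2: {Z7}
  F3: {Z1, Z2, Z3, Z6}
  F4: {Z5}
  F5: {Z1, Z3, Z4, Z5}
No 2 sites suffice: every size-2 union leaves at least one demand point uncovered.
But {F2, F3, F5} covers everything, so the minimum is 3.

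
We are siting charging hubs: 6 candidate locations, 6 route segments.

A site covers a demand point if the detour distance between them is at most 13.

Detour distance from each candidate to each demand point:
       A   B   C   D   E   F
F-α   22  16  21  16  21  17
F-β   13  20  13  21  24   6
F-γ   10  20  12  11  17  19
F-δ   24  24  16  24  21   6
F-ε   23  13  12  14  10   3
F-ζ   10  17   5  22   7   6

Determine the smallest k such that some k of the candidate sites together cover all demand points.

Coverage sets (demand points within 13 of each site):
  F-α: {}
  F-β: {A, C, F}
  F-γ: {A, C, D}
  F-δ: {F}
  F-ε: {B, C, E, F}
  F-ζ: {A, C, E, F}
No single site covers all 6 demand points.
But {F-γ, F-ε} covers everything, so the minimum is 2.

2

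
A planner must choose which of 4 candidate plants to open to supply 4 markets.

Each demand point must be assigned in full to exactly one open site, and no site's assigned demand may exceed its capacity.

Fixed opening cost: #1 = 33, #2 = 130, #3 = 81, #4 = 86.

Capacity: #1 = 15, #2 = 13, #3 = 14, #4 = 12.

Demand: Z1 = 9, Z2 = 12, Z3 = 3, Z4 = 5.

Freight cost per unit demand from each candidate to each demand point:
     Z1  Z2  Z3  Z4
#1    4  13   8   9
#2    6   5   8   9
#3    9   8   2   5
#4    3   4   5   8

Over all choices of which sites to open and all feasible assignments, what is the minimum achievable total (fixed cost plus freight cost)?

Open {#1, #3, #4}; cheapest assignment that respects the capacities:
  #1 (cap 15, load 9): Z1 — cost 9×4 = 36
  #3 (cap 14, load 8): Z3, Z4 — cost 3×2 + 5×5 = 31
  #4 (cap 12, load 12): Z2 — cost 12×4 = 48
  Shipping 115, fixed 200 → total 315.
  Any other capacity-feasible assignment to {#1, #3, #4} ships for at least 115.
Compare {#1, #2, #3}: its best feasible assignment gives total 371.
Compare {#1, #2, #4}: its best feasible assignment gives total 396.
Every other set of open sites that can feasibly serve all demand totals ≥ 371 even under its best assignment. Minimum: 315.

315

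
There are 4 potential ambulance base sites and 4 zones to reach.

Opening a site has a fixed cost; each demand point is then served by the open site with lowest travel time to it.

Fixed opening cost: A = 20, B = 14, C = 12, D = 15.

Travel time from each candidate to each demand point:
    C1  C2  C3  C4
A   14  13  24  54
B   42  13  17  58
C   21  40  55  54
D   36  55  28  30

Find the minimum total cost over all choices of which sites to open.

Open {A, D}: assign each demand point to its cheapest open site.
  C1→A 14, C2→A 13, C3→A 24, C4→D 30
  travel time 81, fixed 35 → total 116.
Compare {B, C, D}: travel time 81 + fixed 41 = 122.
Compare {A, B, D}: travel time 74 + fixed 49 = 123.
Compare {A}: travel time 105 + fixed 20 = 125.
All other subsets cost ≥ 122. Minimum total cost: 116.

116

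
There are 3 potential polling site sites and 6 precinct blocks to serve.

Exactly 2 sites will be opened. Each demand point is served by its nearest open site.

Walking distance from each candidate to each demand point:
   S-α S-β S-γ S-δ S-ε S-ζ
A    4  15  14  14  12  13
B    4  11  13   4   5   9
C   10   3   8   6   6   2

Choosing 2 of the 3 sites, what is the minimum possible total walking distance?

Open {B, C}.
  S-α→B 4, S-β→C 3, S-γ→C 8, S-δ→B 4, S-ε→B 5, S-ζ→C 2  ⇒ total 26.
Compare {A, C}: total 29.
Compare {A, B}: total 46.

26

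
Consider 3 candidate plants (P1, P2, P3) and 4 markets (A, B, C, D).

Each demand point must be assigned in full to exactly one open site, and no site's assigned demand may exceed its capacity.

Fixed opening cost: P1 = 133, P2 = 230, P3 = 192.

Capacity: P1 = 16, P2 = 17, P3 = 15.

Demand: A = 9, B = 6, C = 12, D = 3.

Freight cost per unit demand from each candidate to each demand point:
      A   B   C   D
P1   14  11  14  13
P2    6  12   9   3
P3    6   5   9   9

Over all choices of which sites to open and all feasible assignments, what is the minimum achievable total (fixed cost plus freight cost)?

616

Open {P1, P3}; cheapest assignment that respects the capacities:
  P1 (cap 16, load 15): C, D — cost 12×14 + 3×13 = 207
  P3 (cap 15, load 15): A, B — cost 9×6 + 6×5 = 84
  Shipping 291, fixed 325 → total 616.
  Any other capacity-feasible assignment to {P1, P3} ships for at least 291.
Compare {P2, P3}: its best feasible assignment gives total 623.
Compare {P1, P2}: its best feasible assignment gives total 672.
Every other set of open sites that can feasibly serve all demand totals ≥ 623 even under its best assignment. Minimum: 616.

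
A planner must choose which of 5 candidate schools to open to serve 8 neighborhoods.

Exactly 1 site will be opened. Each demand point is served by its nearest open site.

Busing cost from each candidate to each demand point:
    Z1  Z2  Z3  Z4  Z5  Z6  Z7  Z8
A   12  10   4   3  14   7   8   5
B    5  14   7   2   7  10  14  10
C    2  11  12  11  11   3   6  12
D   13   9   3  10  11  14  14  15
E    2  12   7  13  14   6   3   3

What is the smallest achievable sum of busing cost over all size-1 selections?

Open {E}.
  Z1→E 2, Z2→E 12, Z3→E 7, Z4→E 13, Z5→E 14, Z6→E 6, Z7→E 3, Z8→E 3  ⇒ total 60.
Compare {A}: total 63.
Compare {C}: total 68.
No size-1 selection does better; minimum is 60.

60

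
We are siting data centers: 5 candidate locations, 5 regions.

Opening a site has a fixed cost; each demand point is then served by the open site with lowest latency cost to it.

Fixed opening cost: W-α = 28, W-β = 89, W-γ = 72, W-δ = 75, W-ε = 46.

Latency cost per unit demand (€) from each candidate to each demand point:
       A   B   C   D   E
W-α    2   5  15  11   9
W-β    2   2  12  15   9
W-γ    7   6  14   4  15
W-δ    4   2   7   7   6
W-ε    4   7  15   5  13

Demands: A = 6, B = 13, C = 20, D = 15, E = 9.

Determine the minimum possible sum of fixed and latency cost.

Open {W-δ}: assign each demand point to its cheapest open site.
  A→W-δ 6×4=24, B→W-δ 13×2=26, C→W-δ 20×7=140, D→W-δ 15×7=105, E→W-δ 9×6=54
  latency cost 349, fixed 75 → total 424.
Compare {W-α, W-δ}: latency cost 337 + fixed 103 = 440.
Compare {W-δ, W-ε}: latency cost 319 + fixed 121 = 440.
Compare {W-γ, W-δ}: latency cost 304 + fixed 147 = 451.
All other subsets cost ≥ 440. Minimum total cost: 424.

424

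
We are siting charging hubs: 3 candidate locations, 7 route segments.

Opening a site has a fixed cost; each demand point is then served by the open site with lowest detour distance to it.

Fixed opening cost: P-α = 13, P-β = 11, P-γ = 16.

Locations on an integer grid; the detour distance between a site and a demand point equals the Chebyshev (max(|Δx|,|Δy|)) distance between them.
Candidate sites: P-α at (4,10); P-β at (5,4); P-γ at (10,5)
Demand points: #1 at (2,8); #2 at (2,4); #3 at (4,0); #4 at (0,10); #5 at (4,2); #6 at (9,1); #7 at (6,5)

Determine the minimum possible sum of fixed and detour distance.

Open {P-β}: assign each demand point to its cheapest open site.
  #1→P-β 4, #2→P-β 3, #3→P-β 4, #4→P-β 6, #5→P-β 2, #6→P-β 4, #7→P-β 1
  detour distance 24, fixed 11 → total 35.
Compare {P-α, P-β}: detour distance 20 + fixed 24 = 44.
Compare {P-β, P-γ}: detour distance 24 + fixed 27 = 51.
Compare {P-α}: detour distance 44 + fixed 13 = 57.
All other subsets cost ≥ 44. Minimum total cost: 35.

35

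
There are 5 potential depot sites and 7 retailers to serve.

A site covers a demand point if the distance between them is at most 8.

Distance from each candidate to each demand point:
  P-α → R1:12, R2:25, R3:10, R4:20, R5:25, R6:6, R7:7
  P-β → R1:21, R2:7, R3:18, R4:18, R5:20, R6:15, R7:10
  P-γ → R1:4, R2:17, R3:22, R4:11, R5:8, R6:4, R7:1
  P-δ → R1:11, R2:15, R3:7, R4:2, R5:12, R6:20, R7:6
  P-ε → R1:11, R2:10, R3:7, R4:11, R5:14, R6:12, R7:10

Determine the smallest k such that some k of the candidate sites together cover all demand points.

3

Coverage sets (demand points within 8 of each site):
  P-α: {R6, R7}
  P-β: {R2}
  P-γ: {R1, R5, R6, R7}
  P-δ: {R3, R4, R7}
  P-ε: {R3}
No 2 sites suffice: every size-2 union leaves at least one demand point uncovered.
But {P-β, P-γ, P-δ} covers everything, so the minimum is 3.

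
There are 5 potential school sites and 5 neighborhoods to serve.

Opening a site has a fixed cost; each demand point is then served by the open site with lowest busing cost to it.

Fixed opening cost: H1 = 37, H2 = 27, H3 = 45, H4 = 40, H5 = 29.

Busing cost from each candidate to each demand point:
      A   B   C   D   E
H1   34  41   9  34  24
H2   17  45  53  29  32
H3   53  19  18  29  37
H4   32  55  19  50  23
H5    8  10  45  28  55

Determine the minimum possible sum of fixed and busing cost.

145

Open {H1, H5}: assign each demand point to its cheapest open site.
  A→H5 8, B→H5 10, C→H1 9, D→H5 28, E→H1 24
  busing cost 79, fixed 66 → total 145.
Compare {H4, H5}: busing cost 88 + fixed 69 = 157.
Compare {H1, H2, H5}: busing cost 79 + fixed 93 = 172.
Compare {H5}: busing cost 146 + fixed 29 = 175.
All other subsets cost ≥ 157. Minimum total cost: 145.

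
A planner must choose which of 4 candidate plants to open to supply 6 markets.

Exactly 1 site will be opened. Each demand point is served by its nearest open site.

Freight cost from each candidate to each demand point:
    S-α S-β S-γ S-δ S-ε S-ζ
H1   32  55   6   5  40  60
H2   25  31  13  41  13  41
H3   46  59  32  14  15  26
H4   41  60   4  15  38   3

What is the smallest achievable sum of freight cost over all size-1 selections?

Open {H4}.
  S-α→H4 41, S-β→H4 60, S-γ→H4 4, S-δ→H4 15, S-ε→H4 38, S-ζ→H4 3  ⇒ total 161.
Compare {H2}: total 164.
Compare {H3}: total 192.
No size-1 selection does better; minimum is 161.

161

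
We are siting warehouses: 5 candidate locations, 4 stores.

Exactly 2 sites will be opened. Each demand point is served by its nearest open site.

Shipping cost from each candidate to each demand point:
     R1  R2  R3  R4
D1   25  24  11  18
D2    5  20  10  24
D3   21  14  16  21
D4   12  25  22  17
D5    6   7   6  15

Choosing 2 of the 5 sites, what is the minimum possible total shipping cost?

33

Open {D2, D5}.
  R1→D2 5, R2→D5 7, R3→D5 6, R4→D5 15  ⇒ total 33.
Compare {D1, D5}: total 34.
Compare {D3, D5}: total 34.
No size-2 selection does better; minimum is 33.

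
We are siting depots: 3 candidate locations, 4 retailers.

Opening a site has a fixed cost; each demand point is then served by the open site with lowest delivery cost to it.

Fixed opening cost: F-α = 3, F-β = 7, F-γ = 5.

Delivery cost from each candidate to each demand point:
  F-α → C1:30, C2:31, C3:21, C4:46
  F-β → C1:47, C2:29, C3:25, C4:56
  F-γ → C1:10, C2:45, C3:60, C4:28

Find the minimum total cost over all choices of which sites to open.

98

Open {F-α, F-γ}: assign each demand point to its cheapest open site.
  C1→F-γ 10, C2→F-α 31, C3→F-α 21, C4→F-γ 28
  delivery cost 90, fixed 8 → total 98.
Compare {F-α, F-β, F-γ}: delivery cost 88 + fixed 15 = 103.
Compare {F-β, F-γ}: delivery cost 92 + fixed 12 = 104.
Compare {F-α}: delivery cost 128 + fixed 3 = 131.
All other subsets cost ≥ 103. Minimum total cost: 98.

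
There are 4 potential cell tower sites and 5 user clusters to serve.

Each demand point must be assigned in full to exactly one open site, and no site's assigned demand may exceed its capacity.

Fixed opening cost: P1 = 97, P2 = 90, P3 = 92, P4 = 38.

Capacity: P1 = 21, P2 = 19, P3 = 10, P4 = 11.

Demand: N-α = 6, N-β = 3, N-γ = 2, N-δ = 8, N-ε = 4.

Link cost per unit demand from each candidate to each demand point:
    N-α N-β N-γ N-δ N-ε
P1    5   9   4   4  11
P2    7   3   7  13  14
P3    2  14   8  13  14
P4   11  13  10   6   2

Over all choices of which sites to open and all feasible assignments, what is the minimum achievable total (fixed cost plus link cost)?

Open {P1, P4}; cheapest assignment that respects the capacities:
  P1 (cap 21, load 19): N-α, N-β, N-γ, N-δ — cost 6×5 + 3×9 + 2×4 + 8×4 = 97
  P4 (cap 11, load 4): N-ε — cost 4×2 = 8
  Shipping 105, fixed 135 → total 240.
  Any other capacity-feasible assignment to {P1, P4} ships for at least 105.
Compare {P2, P4}: its best feasible assignment gives total 297.
Compare {P1, P2}: its best feasible assignment gives total 310.
Every other set of open sites that can feasibly serve all demand totals ≥ 297 even under its best assignment. Minimum: 240.

240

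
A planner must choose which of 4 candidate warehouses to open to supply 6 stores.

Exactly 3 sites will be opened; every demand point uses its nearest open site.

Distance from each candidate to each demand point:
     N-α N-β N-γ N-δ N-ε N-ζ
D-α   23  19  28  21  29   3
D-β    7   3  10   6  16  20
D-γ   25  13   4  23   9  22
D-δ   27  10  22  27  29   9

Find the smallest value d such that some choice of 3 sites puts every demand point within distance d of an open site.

Open {D-α, D-β, D-γ}.
  Farthest demand point is N-ε at distance 9 (to D-γ); all others are ≤ 9.
With {D-β, D-γ, D-δ} the worst case is 9.
With {D-α, D-β, D-δ} the worst case is 16.
No size-3 selection achieves below 9.

9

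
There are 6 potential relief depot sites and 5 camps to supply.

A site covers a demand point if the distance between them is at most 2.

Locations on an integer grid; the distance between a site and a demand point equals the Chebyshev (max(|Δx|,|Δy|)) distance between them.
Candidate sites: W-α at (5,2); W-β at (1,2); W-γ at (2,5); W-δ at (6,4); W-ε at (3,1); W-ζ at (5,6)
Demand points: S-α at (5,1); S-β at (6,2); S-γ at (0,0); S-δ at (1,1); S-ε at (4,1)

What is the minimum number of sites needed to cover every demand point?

2

Coverage sets (demand points within 2 of each site):
  W-α: {S-α, S-β, S-ε}
  W-β: {S-γ, S-δ}
  W-γ: {}
  W-δ: {S-β}
  W-ε: {S-α, S-δ, S-ε}
  W-ζ: {}
No single site covers all 5 demand points.
But {W-α, W-β} covers everything, so the minimum is 2.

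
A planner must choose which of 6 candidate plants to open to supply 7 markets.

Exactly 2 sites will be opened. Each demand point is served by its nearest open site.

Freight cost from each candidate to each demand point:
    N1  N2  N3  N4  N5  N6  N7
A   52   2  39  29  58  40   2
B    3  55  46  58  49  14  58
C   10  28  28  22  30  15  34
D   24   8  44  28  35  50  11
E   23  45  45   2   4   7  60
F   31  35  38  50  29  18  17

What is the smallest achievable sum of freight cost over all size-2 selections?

Open {A, E}.
  N1→E 23, N2→A 2, N3→A 39, N4→E 2, N5→E 4, N6→E 7, N7→A 2  ⇒ total 79.
Compare {D, E}: total 99.
Compare {A, C}: total 109.
No size-2 selection does better; minimum is 79.

79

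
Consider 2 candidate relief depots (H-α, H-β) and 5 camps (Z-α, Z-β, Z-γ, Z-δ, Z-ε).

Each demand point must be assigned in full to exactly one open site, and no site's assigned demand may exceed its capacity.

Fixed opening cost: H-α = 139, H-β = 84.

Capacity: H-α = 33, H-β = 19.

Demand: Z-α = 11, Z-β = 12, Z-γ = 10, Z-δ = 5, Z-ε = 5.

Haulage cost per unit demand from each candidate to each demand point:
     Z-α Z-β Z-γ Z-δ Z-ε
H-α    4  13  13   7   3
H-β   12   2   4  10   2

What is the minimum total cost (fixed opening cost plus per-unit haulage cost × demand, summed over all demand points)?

466

Open {H-α, H-β}; cheapest assignment that respects the capacities:
  H-α (cap 33, load 26): Z-α, Z-γ, Z-δ — cost 11×4 + 10×13 + 5×7 = 209
  H-β (cap 19, load 17): Z-β, Z-ε — cost 12×2 + 5×2 = 34
  Shipping 243, fixed 223 → total 466.
  Any other capacity-feasible assignment to {H-α, H-β} ships for at least 243.
Total demand is 43 and no other set of sites has combined capacity ≥ 43, so {H-α, H-β} is the only feasible choice of open sites. Minimum: 466.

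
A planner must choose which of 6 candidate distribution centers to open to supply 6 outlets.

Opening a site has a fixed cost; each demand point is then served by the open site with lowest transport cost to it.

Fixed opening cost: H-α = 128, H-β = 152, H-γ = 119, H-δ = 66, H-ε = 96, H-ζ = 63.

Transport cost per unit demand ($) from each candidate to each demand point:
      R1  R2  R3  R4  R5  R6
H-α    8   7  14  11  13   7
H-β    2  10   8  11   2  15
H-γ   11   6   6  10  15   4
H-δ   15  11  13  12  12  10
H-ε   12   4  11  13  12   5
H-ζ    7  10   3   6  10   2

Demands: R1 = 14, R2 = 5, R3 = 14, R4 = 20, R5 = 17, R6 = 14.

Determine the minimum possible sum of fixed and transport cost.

Open {H-β, H-ζ}: assign each demand point to its cheapest open site.
  R1→H-β 14×2=28, R2→H-β 5×10=50, R3→H-ζ 14×3=42, R4→H-ζ 20×6=120, R5→H-β 17×2=34, R6→H-ζ 14×2=28
  transport cost 302, fixed 215 → total 517.
Compare {H-ζ}: transport cost 508 + fixed 63 = 571.
Compare {H-β, H-δ, H-ζ}: transport cost 302 + fixed 281 = 583.
Compare {H-β, H-ε, H-ζ}: transport cost 272 + fixed 311 = 583.
All other subsets cost ≥ 571. Minimum total cost: 517.

517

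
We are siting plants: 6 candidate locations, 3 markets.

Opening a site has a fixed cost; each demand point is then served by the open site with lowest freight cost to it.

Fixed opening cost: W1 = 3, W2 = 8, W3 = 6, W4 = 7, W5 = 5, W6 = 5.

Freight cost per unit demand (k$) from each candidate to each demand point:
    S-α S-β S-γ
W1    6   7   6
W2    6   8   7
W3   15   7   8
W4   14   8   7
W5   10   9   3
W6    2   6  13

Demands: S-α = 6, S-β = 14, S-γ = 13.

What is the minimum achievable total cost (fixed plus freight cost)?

Open {W5, W6}: assign each demand point to its cheapest open site.
  S-α→W6 6×2=12, S-β→W6 14×6=84, S-γ→W5 13×3=39
  freight cost 135, fixed 10 → total 145.
Compare {W1, W5, W6}: freight cost 135 + fixed 13 = 148.
Compare {W3, W5, W6}: freight cost 135 + fixed 16 = 151.
Compare {W4, W5, W6}: freight cost 135 + fixed 17 = 152.
All other subsets cost ≥ 148. Minimum total cost: 145.

145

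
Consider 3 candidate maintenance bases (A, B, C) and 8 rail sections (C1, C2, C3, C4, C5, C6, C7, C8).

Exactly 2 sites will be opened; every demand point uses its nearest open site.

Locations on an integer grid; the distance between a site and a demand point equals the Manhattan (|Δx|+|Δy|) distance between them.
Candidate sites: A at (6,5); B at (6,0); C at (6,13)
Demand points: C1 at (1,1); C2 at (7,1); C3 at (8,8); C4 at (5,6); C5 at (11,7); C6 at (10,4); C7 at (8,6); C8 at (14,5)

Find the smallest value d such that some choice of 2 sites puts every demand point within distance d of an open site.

8

Open {A, B}.
  Farthest demand point is C8 at distance 8 (to A); all others are ≤ 8.
With {A, C} the worst case is 9.
With {B, C} the worst case is 13.
No size-2 selection achieves below 8.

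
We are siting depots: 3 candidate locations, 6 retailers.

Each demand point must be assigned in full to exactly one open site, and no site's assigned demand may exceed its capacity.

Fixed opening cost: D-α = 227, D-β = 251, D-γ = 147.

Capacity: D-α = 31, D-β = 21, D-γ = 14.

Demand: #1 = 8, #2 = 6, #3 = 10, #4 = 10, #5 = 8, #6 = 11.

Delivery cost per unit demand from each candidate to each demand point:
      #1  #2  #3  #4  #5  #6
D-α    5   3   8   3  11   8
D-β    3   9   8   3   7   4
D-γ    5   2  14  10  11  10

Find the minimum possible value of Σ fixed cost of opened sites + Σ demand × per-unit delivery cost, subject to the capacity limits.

887

Open {D-α, D-β, D-γ}; cheapest assignment that respects the capacities:
  D-α (cap 31, load 28): #1, #3, #4 — cost 8×5 + 10×8 + 10×3 = 150
  D-β (cap 21, load 19): #5, #6 — cost 8×7 + 11×4 = 100
  D-γ (cap 14, load 6): #2 — cost 6×2 = 12
  Shipping 262, fixed 625 → total 887.
  Any other capacity-feasible assignment to {D-α, D-β, D-γ} ships for at least 262.
Total demand is 53 and no other set of sites has combined capacity ≥ 53, so {D-α, D-β, D-γ} is the only feasible choice of open sites. Minimum: 887.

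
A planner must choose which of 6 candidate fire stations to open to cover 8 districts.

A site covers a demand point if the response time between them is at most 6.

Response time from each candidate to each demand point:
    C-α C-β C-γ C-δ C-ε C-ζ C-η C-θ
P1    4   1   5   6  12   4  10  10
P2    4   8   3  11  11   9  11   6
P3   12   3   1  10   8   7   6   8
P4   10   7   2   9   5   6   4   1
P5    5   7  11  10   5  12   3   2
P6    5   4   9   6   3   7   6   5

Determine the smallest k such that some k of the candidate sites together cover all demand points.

Coverage sets (demand points within 6 of each site):
  P1: {C-α, C-β, C-γ, C-δ, C-ζ}
  P2: {C-α, C-γ, C-θ}
  P3: {C-β, C-γ, C-η}
  P4: {C-γ, C-ε, C-ζ, C-η, C-θ}
  P5: {C-α, C-ε, C-η, C-θ}
  P6: {C-α, C-β, C-δ, C-ε, C-η, C-θ}
No single site covers all 8 demand points.
But {P1, P4} covers everything, so the minimum is 2.

2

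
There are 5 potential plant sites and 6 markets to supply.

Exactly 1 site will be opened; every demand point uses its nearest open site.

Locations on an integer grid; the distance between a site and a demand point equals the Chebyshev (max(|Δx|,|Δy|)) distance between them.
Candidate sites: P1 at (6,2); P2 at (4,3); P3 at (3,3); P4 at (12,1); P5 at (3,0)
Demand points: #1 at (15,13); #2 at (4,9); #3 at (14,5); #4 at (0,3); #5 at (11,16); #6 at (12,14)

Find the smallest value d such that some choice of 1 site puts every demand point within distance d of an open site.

Open {P2}.
  Farthest demand point is #5 at distance 13 (to P2); all others are ≤ 13.
With {P3} the worst case is 13.
With {P1} the worst case is 14.
No size-1 selection achieves below 13.

13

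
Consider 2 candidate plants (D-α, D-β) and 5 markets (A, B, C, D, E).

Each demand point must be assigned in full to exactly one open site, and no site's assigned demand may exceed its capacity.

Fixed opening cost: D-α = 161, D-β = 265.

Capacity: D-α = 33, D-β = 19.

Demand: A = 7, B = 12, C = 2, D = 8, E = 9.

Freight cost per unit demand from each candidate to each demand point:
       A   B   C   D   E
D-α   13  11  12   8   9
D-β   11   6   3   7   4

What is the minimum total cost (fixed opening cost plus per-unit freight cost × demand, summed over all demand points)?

740

Open {D-α, D-β}; cheapest assignment that respects the capacities:
  D-α (cap 33, load 24): A, D, E — cost 7×13 + 8×8 + 9×9 = 236
  D-β (cap 19, load 14): B, C — cost 12×6 + 2×3 = 78
  Shipping 314, fixed 426 → total 740.
  Any other capacity-feasible assignment to {D-α, D-β} ships for at least 314.
Total demand is 38 and no other set of sites has combined capacity ≥ 38, so {D-α, D-β} is the only feasible choice of open sites. Minimum: 740.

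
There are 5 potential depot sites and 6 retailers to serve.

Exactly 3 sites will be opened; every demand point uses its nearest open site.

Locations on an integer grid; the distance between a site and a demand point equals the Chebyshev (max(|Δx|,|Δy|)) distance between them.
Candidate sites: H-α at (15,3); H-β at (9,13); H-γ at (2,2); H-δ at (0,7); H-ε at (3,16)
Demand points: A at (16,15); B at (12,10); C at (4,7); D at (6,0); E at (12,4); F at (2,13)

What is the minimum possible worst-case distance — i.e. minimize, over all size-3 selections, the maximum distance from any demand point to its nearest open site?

Open {H-α, H-β, H-γ}.
  Farthest demand point is A at distance 7 (to H-β); all others are ≤ 7.
With {H-α, H-β, H-δ} the worst case is 7.
With {H-α, H-β, H-ε} the worst case is 9.
No size-3 selection achieves below 7.

7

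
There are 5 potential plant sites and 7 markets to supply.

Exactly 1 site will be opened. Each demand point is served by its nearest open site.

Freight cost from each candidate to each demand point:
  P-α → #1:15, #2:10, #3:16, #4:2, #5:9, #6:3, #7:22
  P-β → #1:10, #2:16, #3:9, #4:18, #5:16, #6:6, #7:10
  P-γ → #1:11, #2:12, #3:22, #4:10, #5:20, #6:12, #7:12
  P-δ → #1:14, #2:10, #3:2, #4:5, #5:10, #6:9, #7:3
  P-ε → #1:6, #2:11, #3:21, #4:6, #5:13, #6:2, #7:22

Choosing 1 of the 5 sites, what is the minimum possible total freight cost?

Open {P-δ}.
  #1→P-δ 14, #2→P-δ 10, #3→P-δ 2, #4→P-δ 5, #5→P-δ 10, #6→P-δ 9, #7→P-δ 3  ⇒ total 53.
Compare {P-α}: total 77.
Compare {P-ε}: total 81.
No size-1 selection does better; minimum is 53.

53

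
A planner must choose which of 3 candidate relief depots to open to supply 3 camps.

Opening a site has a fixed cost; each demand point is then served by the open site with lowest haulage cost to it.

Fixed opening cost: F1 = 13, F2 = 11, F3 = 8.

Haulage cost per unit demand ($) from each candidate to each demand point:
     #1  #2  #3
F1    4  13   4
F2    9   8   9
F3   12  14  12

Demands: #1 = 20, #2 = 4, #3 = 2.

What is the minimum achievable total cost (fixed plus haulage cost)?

144

Open {F1, F2}: assign each demand point to its cheapest open site.
  #1→F1 20×4=80, #2→F2 4×8=32, #3→F1 2×4=8
  haulage cost 120, fixed 24 → total 144.
Compare {F1, F2, F3}: haulage cost 120 + fixed 32 = 152.
Compare {F1}: haulage cost 140 + fixed 13 = 153.
Compare {F1, F3}: haulage cost 140 + fixed 21 = 161.
All other subsets cost ≥ 152. Minimum total cost: 144.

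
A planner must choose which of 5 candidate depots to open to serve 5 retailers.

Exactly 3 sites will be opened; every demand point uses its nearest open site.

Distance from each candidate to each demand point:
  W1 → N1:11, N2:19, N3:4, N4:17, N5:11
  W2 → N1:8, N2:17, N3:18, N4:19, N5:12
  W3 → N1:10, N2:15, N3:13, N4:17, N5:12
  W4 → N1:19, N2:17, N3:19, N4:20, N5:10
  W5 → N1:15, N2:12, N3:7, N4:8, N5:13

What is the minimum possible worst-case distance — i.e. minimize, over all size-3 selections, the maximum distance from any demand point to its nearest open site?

Open {W1, W2, W5}.
  Farthest demand point is N2 at distance 12 (to W5); all others are ≤ 12.
With {W1, W3, W5} the worst case is 12.
With {W1, W4, W5} the worst case is 12.
No size-3 selection achieves below 12.

12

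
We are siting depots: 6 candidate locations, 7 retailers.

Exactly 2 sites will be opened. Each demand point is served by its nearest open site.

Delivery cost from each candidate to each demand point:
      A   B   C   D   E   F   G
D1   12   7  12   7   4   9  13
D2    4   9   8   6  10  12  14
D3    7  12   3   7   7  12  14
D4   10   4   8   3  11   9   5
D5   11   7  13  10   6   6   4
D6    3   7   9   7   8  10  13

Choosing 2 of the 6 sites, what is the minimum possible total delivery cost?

38

Open {D3, D4}.
  A→D3 7, B→D4 4, C→D3 3, D→D4 3, E→D3 7, F→D4 9, G→D4 5  ⇒ total 38.
Compare {D3, D5}: total 40.
Compare {D4, D6}: total 40.
No size-2 selection does better; minimum is 38.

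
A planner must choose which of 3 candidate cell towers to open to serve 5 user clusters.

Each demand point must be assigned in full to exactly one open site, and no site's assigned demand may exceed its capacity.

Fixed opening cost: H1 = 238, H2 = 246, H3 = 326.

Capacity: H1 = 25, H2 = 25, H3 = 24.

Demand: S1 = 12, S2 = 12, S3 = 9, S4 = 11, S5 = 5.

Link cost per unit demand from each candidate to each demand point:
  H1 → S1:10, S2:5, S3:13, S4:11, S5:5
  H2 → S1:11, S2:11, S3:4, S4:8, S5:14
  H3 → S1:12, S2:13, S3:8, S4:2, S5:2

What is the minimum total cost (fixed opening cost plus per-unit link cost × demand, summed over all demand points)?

858

Open {H1, H2}; cheapest assignment that respects the capacities:
  H1 (cap 25, load 24): S1, S2 — cost 12×10 + 12×5 = 180
  H2 (cap 25, load 25): S3, S4, S5 — cost 9×4 + 11×8 + 5×14 = 194
  Shipping 374, fixed 484 → total 858.
  Any other capacity-feasible assignment to {H1, H2} ships for at least 374.
Compare {H1, H2, H3}: its best feasible assignment gives total 1058.
Compare {H2, H3}: its best feasible assignment gives total 1066.
Every other set of open sites that can feasibly serve all demand totals ≥ 1058 even under its best assignment. Minimum: 858.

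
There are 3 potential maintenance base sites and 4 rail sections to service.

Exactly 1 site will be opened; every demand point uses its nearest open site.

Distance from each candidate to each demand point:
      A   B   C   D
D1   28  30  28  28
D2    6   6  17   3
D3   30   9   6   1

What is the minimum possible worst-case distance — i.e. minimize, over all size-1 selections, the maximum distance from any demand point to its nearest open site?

Open {D2}.
  Farthest demand point is C at distance 17 (to D2); all others are ≤ 17.
With {D1} the worst case is 30.
With {D3} the worst case is 30.
No size-1 selection achieves below 17.

17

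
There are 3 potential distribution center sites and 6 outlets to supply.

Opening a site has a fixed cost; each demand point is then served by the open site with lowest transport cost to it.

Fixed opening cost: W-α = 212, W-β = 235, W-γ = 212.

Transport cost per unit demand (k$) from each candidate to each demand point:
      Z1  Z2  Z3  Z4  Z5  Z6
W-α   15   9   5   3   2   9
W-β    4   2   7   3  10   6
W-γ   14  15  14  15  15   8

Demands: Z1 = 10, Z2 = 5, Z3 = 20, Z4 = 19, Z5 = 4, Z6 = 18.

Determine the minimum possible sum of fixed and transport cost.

Open {W-β}: assign each demand point to its cheapest open site.
  Z1→W-β 10×4=40, Z2→W-β 5×2=10, Z3→W-β 20×7=140, Z4→W-β 19×3=57, Z5→W-β 4×10=40, Z6→W-β 18×6=108
  transport cost 395, fixed 235 → total 630.
Compare {W-α}: transport cost 522 + fixed 212 = 734.
Compare {W-α, W-β}: transport cost 323 + fixed 447 = 770.
Compare {W-β, W-γ}: transport cost 395 + fixed 447 = 842.
All other subsets cost ≥ 734. Minimum total cost: 630.

630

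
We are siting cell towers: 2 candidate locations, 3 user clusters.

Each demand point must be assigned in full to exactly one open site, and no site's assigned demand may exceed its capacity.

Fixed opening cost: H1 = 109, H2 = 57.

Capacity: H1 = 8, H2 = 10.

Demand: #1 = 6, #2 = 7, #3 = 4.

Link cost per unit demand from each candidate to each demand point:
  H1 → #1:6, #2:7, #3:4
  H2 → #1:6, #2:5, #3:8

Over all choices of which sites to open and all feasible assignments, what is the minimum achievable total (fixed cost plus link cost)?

Open {H1, H2}; cheapest assignment that respects the capacities:
  H1 (cap 8, load 7): #2 — cost 7×7 = 49
  H2 (cap 10, load 10): #1, #3 — cost 6×6 + 4×8 = 68
  Shipping 117, fixed 166 → total 283.
  Any other capacity-feasible assignment to {H1, H2} ships for at least 117.
Total demand is 17 and no other set of sites has combined capacity ≥ 17, so {H1, H2} is the only feasible choice of open sites. Minimum: 283.

283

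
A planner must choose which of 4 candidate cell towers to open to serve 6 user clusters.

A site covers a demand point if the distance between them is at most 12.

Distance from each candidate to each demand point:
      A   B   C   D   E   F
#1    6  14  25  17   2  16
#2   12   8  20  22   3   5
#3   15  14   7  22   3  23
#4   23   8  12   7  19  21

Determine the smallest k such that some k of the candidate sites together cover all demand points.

2

Coverage sets (demand points within 12 of each site):
  #1: {A, E}
  #2: {A, B, E, F}
  #3: {C, E}
  #4: {B, C, D}
No single site covers all 6 demand points.
But {#2, #4} covers everything, so the minimum is 2.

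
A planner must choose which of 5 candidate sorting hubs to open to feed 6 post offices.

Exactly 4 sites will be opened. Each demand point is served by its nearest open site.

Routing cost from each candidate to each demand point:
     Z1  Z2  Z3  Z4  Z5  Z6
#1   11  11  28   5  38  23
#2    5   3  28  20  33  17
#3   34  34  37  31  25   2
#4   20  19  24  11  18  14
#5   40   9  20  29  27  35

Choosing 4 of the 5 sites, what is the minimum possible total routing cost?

Open {#1, #2, #3, #4}.
  Z1→#2 5, Z2→#2 3, Z3→#4 24, Z4→#1 5, Z5→#4 18, Z6→#3 2  ⇒ total 57.
Compare {#2, #3, #4, #5}: total 59.
Compare {#1, #2, #3, #5}: total 60.
No size-4 selection does better; minimum is 57.

57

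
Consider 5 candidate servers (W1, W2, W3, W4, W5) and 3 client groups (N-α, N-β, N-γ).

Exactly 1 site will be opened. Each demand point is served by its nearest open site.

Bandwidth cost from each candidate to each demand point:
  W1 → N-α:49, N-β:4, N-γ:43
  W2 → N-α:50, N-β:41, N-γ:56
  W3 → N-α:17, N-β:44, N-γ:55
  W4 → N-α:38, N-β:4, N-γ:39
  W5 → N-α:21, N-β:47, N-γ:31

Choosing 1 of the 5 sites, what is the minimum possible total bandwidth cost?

Open {W4}.
  N-α→W4 38, N-β→W4 4, N-γ→W4 39  ⇒ total 81.
Compare {W1}: total 96.
Compare {W5}: total 99.
No size-1 selection does better; minimum is 81.

81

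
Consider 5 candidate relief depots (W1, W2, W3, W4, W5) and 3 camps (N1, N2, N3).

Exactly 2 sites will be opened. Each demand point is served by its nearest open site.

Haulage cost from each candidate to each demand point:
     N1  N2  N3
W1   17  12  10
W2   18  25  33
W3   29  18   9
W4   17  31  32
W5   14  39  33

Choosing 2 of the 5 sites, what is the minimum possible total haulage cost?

36

Open {W1, W5}.
  N1→W5 14, N2→W1 12, N3→W1 10  ⇒ total 36.
Compare {W1, W3}: total 38.
Compare {W1, W2}: total 39.
No size-2 selection does better; minimum is 36.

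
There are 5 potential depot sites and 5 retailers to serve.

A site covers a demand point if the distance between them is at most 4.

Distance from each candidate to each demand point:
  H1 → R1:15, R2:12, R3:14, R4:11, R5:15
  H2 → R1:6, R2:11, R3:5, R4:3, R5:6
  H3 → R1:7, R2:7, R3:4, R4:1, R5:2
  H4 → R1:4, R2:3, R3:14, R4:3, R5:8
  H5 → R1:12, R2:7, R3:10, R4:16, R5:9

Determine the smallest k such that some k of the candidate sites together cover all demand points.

2

Coverage sets (demand points within 4 of each site):
  H1: {}
  H2: {R4}
  H3: {R3, R4, R5}
  H4: {R1, R2, R4}
  H5: {}
No single site covers all 5 demand points.
But {H3, H4} covers everything, so the minimum is 2.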